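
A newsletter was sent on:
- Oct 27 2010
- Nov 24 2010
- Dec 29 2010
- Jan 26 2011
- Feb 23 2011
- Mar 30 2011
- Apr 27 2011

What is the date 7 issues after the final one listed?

Nov 30 2011

All Wednesdays; the gaps (28, 35, 28, 28, 35, 28) vary with month length.
This is the last Wednesday of each month.
Last Wednesday of May 2011: May 25 2011.
June 2011 ends with Wednesday Jun 29 2011.
July 2011 ends with Wednesday Jul 27 2011.
August 2011 ends with Wednesday Aug 31 2011.
Last Wednesday of September 2011: Sep 28 2011.
October 2011 ends with Wednesday Oct 26 2011.
Last Wednesday of November 2011: Nov 30 2011.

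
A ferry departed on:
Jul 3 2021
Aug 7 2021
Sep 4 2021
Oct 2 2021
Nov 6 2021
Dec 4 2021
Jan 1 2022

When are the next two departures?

All dates are Saturdays, 35, 28, 28, 35, 28, 28 days apart.
Specifically, the 1st Saturday of each month.
February 2022 — 1st Saturday is Feb 5 2022.
1st Saturday of March 2022: Mar 5 2022.

Feb 5 2022, Mar 5 2022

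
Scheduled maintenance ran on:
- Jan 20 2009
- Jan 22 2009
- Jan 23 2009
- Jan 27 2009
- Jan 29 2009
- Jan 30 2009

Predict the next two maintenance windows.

Feb 3 2009, Feb 5 2009

Gaps: 2, 1, 4, 2, 1 days — not constant, but cyclic with period 3.
The events fall on every Tuesday, Thursday and Friday.
Next Tuesday: Feb 3 2009.
The following Thursday is Feb 5 2009.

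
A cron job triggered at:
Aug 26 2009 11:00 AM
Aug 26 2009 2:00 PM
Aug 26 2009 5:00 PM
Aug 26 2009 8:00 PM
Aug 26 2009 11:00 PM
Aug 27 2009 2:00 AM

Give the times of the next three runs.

Aug 27 2009 5:00 AM, Aug 27 2009 8:00 AM, Aug 27 2009 11:00 AM

The interval is a steady 3 hours (3, 3, 3, 3, 3).
Aug 27 2009 2:00 AM + 3 h = Aug 27 2009 5:00 AM.
Aug 27 2009 5:00 AM + 3 h = Aug 27 2009 8:00 AM.
Aug 27 2009 8:00 AM + 3 h = Aug 27 2009 11:00 AM.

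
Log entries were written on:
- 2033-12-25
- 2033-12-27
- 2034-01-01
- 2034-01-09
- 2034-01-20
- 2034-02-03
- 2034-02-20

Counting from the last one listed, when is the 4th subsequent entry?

Gaps: 2, 5, 8, 11, 14, 17 days — each gap is 3 larger than the previous one.
Next gap: 20 days. 2034-02-20 + 20 days = 2034-03-12.
Next gap: 23 days. 2034-03-12 + 23 days = 2034-04-04.
Next gap: 26 days. 2034-04-04 + 26 days = 2034-04-30.
Next gap: 29 days. 2034-04-30 + 29 days = 2034-05-29.

2034-05-29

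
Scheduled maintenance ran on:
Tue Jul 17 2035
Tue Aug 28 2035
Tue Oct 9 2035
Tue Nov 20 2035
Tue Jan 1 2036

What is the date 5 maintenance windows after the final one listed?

Tue Jul 29 2036

Every event comes 42 days after the last (42, 42, 42, 42).
Tue Jan 1 2036 + 42 days = Tue Feb 12 2036.
Tue Feb 12 2036 + 42 days = Tue Mar 25 2036.
Tue Mar 25 2036 + 42 days = Tue May 6 2036.
Tue May 6 2036 + 42 days = Tue Jun 17 2036.
Tue Jun 17 2036 + 42 days = Tue Jul 29 2036.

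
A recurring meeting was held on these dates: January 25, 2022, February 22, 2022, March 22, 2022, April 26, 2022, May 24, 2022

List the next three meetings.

June 28, 2022; July 26, 2022; August 23, 2022

Gaps: 28, 28, 35, 28 days — a mix of 28 and 35. Every date is a Tuesday.
Each is the 4th Tuesday of its month.
4th Tuesday of June 2022: June 28, 2022.
July 2022 — 4th Tuesday is July 26, 2022.
August 2022 — 4th Tuesday is August 23, 2022.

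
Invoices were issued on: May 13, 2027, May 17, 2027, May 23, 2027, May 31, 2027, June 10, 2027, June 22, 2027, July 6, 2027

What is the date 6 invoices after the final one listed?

November 9, 2027

Gaps: 4, 6, 8, 10, 12, 14 days — each gap is 2 larger than the previous one.
Next gap: 16 days. July 6, 2027 + 16 days = July 22, 2027.
Next gap: 18 days. July 22, 2027 + 18 days = August 9, 2027.
Next gap: 20 days. August 9, 2027 + 20 days = August 29, 2027.
Next gap: 22 days. August 29, 2027 + 22 days = September 20, 2027.
Next gap: 24 days. September 20, 2027 + 24 days = October 14, 2027.
Next gap: 26 days. October 14, 2027 + 26 days = November 9, 2027.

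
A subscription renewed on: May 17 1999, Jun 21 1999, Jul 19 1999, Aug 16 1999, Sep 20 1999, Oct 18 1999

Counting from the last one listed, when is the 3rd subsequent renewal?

Jan 17 2000

These are Mondays at 28- or 35-day spacing (35, 28, 28, 35, 28).
The pattern: 3rd Monday of the month.
3rd Monday of November 1999: Nov 15 1999.
December 1999 — 3rd Monday is Dec 20 1999.
January 2000 — 3rd Monday is Jan 17 2000.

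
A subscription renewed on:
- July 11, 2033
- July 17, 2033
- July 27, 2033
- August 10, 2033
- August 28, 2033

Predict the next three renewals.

Gaps: 6, 10, 14, 18 days — each gap is 4 larger than the previous one.
Next gap: 22 days. August 28, 2033 + 22 days = September 19, 2033.
Next gap: 26 days. September 19, 2033 + 26 days = October 15, 2033.
Next gap: 30 days. October 15, 2033 + 30 days = November 14, 2033.

September 19, 2033; October 15, 2033; November 14, 2033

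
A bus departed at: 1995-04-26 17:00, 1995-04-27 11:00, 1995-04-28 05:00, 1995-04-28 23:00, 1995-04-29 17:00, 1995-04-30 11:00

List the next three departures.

1995-05-01 05:00, 1995-05-01 23:00, 1995-05-02 17:00

Gaps: 18, 18, 18, 18, 18 hours — each event is 18 hours after the previous one.
1995-04-30 11:00 + 18 h = 1995-05-01 05:00.
1995-05-01 05:00 + 18 h = 1995-05-01 23:00.
1995-05-01 23:00 + 18 h = 1995-05-02 17:00.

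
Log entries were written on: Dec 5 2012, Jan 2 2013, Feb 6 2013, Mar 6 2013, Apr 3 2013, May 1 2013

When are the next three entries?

Jun 5 2013, Jul 3 2013, Aug 7 2013

All dates are Wednesdays, 28, 35, 28, 28, 28 days apart.
Specifically, the 1st Wednesday of each month.
June 2013 — 1st Wednesday is Jun 5 2013.
1st Wednesday of July 2013: Jul 3 2013.
August 2013 — 1st Wednesday is Aug 7 2013.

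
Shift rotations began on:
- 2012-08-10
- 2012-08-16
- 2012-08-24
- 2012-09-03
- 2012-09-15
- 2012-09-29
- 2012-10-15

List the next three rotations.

2012-11-02, 2012-11-22, 2012-12-14

Intervals are 6, 8, 10, 12, 14, 16 days — an arithmetic progression with common difference 2.
Next gap: 18 days. 2012-10-15 + 18 days = 2012-11-02.
Next gap: 20 days. 2012-11-02 + 20 days = 2012-11-22.
Next gap: 22 days. 2012-11-22 + 22 days = 2012-12-14.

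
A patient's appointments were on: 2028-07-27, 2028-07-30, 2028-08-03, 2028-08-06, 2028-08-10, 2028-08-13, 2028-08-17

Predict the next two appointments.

2028-08-20, 2028-08-24

Gaps: 3, 4, 3, 4, 3, 4 days — not constant, but cyclic with period 2.
The events fall on every Thursday and Sunday.
Next Sunday: 2028-08-20.
Next Thursday: 2028-08-24.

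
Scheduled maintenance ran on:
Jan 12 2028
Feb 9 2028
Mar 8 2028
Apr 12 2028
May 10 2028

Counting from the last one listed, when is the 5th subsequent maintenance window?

Oct 11 2028

All dates are Wednesdays, 28, 28, 35, 28 days apart.
Specifically, the 2nd Wednesday of each month.
2nd Wednesday of June 2028: Jun 14 2028.
July 2028 — 2nd Wednesday is Jul 12 2028.
2nd Wednesday of August 2028: Aug 9 2028.
September 2028 — 2nd Wednesday is Sep 13 2028.
October 2028 — 2nd Wednesday is Oct 11 2028.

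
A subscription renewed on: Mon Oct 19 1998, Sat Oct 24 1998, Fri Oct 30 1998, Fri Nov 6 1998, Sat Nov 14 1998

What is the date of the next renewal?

Mon Nov 23 1998

Gaps: 5, 6, 7, 8 days — each gap is 1 larger than the previous one.
Next gap: 9 days. Sat Nov 14 1998 + 9 days = Mon Nov 23 1998.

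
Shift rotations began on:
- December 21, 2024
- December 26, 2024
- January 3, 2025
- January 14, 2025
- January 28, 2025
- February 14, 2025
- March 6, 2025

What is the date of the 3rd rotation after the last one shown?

Intervals are 5, 8, 11, 14, 17, 20 days — an arithmetic progression with common difference 3.
Next gap: 23 days. March 6, 2025 + 23 days = March 29, 2025.
Next gap: 26 days. March 29, 2025 + 26 days = April 24, 2025.
Next gap: 29 days. April 24, 2025 + 29 days = May 23, 2025.

May 23, 2025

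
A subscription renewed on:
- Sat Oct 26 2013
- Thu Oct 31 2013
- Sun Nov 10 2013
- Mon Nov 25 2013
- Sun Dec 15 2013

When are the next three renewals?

Thu Jan 9 2014, Sat Feb 8 2014, Sat Mar 15 2014

The spacing grows by 5 each time: 5, 10, 15, 20 days.
Next gap: 25 days. Sun Dec 15 2013 + 25 days = Thu Jan 9 2014.
Next gap: 30 days. Thu Jan 9 2014 + 30 days = Sat Feb 8 2014.
Next gap: 35 days. Sat Feb 8 2014 + 35 days = Sat Mar 15 2014.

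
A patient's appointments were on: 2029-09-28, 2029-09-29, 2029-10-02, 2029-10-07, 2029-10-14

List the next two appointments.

2029-10-23, 2029-11-03

The spacing grows by 2 each time: 1, 3, 5, 7 days.
Next gap: 9 days. 2029-10-14 + 9 days = 2029-10-23.
Next gap: 11 days. 2029-10-23 + 11 days = 2029-11-03.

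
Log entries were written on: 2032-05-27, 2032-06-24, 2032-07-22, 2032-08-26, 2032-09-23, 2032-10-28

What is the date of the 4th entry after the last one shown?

2033-02-24

Gaps: 28, 28, 35, 28, 35 days — a mix of 28 and 35. Every date is a Thursday.
Each is the 4th Thursday of its month.
November 2032 — 4th Thursday is 2032-11-25.
4th Thursday of December 2032: 2032-12-23.
January 2033 — 4th Thursday is 2033-01-27.
4th Thursday of February 2033: 2033-02-24.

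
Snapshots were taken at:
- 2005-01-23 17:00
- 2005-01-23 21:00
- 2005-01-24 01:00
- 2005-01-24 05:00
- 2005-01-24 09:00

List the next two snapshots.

The interval is a steady 4 hours (4, 4, 4, 4).
2005-01-24 09:00 + 4 h = 2005-01-24 13:00.
2005-01-24 13:00 + 4 h = 2005-01-24 17:00.

2005-01-24 13:00, 2005-01-24 17:00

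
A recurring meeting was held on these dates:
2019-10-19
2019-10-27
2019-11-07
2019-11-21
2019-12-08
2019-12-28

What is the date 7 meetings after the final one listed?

Gaps: 8, 11, 14, 17, 20 days — each gap is 3 larger than the previous one.
Next gap: 23 days. 2019-12-28 + 23 days = 2020-01-20.
Next gap: 26 days. 2020-01-20 + 26 days = 2020-02-15.
Next gap: 29 days. 2020-02-15 + 29 days = 2020-03-15.
Next gap: 32 days. 2020-03-15 + 32 days = 2020-04-16.
Next gap: 35 days. 2020-04-16 + 35 days = 2020-05-21.
Next gap: 38 days. 2020-05-21 + 38 days = 2020-06-28.
Next gap: 41 days. 2020-06-28 + 41 days = 2020-08-08.

2020-08-08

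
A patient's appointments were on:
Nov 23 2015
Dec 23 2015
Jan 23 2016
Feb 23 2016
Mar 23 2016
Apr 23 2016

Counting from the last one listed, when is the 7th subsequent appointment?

Each date is the 23rd; the gaps (30, 31, 31, 29, 31) track the month lengths.
The rule is the 23rd of each month.
May 2016: May 23 2016.
June 2016: Jun 23 2016.
Next: July 2016 → Jul 23 2016.
Next: August 2016 → Aug 23 2016.
September 2016: Sep 23 2016.
October 2016: Oct 23 2016.
Next: November 2016 → Nov 23 2016.

Nov 23 2016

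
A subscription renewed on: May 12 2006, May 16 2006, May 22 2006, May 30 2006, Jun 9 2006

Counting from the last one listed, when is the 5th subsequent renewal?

Gaps: 4, 6, 8, 10 days — each gap is 2 larger than the previous one.
Next gap: 12 days. Jun 9 2006 + 12 days = Jun 21 2006.
Next gap: 14 days. Jun 21 2006 + 14 days = Jul 5 2006.
Next gap: 16 days. Jul 5 2006 + 16 days = Jul 21 2006.
Next gap: 18 days. Jul 21 2006 + 18 days = Aug 8 2006.
Next gap: 20 days. Aug 8 2006 + 20 days = Aug 28 2006.

Aug 28 2006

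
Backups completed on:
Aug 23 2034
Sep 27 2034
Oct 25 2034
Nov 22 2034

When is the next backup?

These are Wednesdays at 28- or 35-day spacing (35, 28, 28).
The pattern: 4th Wednesday of the month.
December 2034 — 4th Wednesday is Dec 27 2034.

Dec 27 2034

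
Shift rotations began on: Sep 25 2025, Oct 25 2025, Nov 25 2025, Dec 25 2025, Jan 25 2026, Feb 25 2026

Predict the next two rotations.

The day-of-month is always 25 (30, 31, 30, 31, 31 days between events).
So this recurs on the 25th of each month.
Next: March 2026 → Mar 25 2026.
Next: April 2026 → Apr 25 2026.

Mar 25 2026, Apr 25 2026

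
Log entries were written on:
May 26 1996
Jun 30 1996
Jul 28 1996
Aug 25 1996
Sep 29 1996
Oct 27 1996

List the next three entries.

Nov 24 1996, Dec 29 1996, Jan 26 1997

All Sundays; the gaps (35, 28, 28, 35, 28) vary with month length.
This is the last Sunday of each month.
November 1996 ends with Sunday Nov 24 1996.
Last Sunday of December 1996: Dec 29 1996.
January 1997 ends with Sunday Jan 26 1997.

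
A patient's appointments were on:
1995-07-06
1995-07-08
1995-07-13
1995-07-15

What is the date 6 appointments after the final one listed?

Gaps: 2, 5, 2 days — not constant, but cyclic with period 2.
The events fall on every Thursday and Saturday.
The following Thursday is 1995-07-20.
Next Saturday: 1995-07-22.
Next Thursday: 1995-07-27.
Next Saturday: 1995-07-29.
The following Thursday is 1995-08-03.
Next Saturday: 1995-08-05.

1995-08-05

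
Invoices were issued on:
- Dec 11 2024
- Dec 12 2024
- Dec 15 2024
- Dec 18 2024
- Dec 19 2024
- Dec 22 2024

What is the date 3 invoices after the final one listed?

The gap pattern 1, 3, 3, 1, 3 repeats every 3 events.
These are the Wednesdays, Thursdays and Sundays of each week.
Next Wednesday: Dec 25 2024.
Next Thursday: Dec 26 2024.
The following Sunday is Dec 29 2024.

Dec 29 2024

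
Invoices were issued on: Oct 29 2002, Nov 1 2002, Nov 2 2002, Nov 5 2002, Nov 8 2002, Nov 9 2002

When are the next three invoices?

Gaps: 3, 1, 3, 3, 1 days — not constant, but cyclic with period 3.
The events fall on every Tuesday, Friday and Saturday.
The following Tuesday is Nov 12 2002.
The following Friday is Nov 15 2002.
Next Saturday: Nov 16 2002.

Nov 12 2002, Nov 15 2002, Nov 16 2002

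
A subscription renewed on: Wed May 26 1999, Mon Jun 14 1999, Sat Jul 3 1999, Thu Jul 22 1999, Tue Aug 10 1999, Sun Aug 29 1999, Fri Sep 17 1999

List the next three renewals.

The spacing is 19, 19, 19, 19, 19, 19 days — always 19 days.
Fri Sep 17 1999 + 19 days = Wed Oct 6 1999.
Wed Oct 6 1999 + 19 days = Mon Oct 25 1999.
Mon Oct 25 1999 + 19 days = Sat Nov 13 1999.

Wed Oct 6 1999, Mon Oct 25 1999, Sat Nov 13 1999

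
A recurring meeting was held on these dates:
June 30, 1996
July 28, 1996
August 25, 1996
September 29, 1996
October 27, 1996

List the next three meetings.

November 24, 1996; December 29, 1996; January 26, 1997

These are Sundays with 28, 28, 35, 28-day gaps.
Each is the final Sunday of its month — June 30, 1996 is past the 28th, so '4th Sunday' doesn't fit.
November 1996 ends with Sunday November 24, 1996.
Last Sunday of December 1996: December 29, 1996.
Last Sunday of January 1997: January 26, 1997.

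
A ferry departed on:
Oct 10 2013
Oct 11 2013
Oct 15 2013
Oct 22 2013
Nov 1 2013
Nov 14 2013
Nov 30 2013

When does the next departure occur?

Dec 19 2013

The spacing grows by 3 each time: 1, 4, 7, 10, 13, 16 days.
Next gap: 19 days. Nov 30 2013 + 19 days = Dec 19 2013.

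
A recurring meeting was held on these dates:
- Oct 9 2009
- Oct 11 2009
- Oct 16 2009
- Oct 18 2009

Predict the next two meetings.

Oct 23 2009, Oct 25 2009

The gap pattern 2, 5, 2 repeats every 2 events.
These are the Fridays and Sundays of each week.
The following Friday is Oct 23 2009.
Next Sunday: Oct 25 2009.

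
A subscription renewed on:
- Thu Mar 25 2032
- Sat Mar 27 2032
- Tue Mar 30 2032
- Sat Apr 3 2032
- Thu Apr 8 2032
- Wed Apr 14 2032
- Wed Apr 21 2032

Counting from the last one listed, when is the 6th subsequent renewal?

Gaps: 2, 3, 4, 5, 6, 7 days — each gap is 1 larger than the previous one.
Next gap: 8 days. Wed Apr 21 2032 + 8 days = Thu Apr 29 2032.
Next gap: 9 days. Thu Apr 29 2032 + 9 days = Sat May 8 2032.
Next gap: 10 days. Sat May 8 2032 + 10 days = Tue May 18 2032.
Next gap: 11 days. Tue May 18 2032 + 11 days = Sat May 29 2032.
Next gap: 12 days. Sat May 29 2032 + 12 days = Thu Jun 10 2032.
Next gap: 13 days. Thu Jun 10 2032 + 13 days = Wed Jun 23 2032.

Wed Jun 23 2032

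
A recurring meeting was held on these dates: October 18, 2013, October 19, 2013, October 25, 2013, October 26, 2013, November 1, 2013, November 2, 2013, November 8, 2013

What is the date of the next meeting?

The gap pattern 1, 6, 1, 6, 1, 6 repeats every 2 events.
These are the Fridays and Saturdays of each week.
Next Saturday: November 9, 2013.

November 9, 2013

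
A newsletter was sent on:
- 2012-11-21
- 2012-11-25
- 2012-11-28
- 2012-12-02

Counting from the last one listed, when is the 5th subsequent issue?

2012-12-19

Every event lands on a Wednesday or Sunday (gaps cycle 4, 3, 4).
So the schedule is: every Wednesday and Sunday.
Next Wednesday: 2012-12-05.
The following Sunday is 2012-12-09.
The following Wednesday is 2012-12-12.
Next Sunday: 2012-12-16.
The following Wednesday is 2012-12-19.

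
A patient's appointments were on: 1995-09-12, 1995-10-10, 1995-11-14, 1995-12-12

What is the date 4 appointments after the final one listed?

Gaps: 28, 35, 28 days — a mix of 28 and 35. Every date is a Tuesday.
Each is the 2nd Tuesday of its month.
2nd Tuesday of January 1996: 1996-01-09.
2nd Tuesday of February 1996: 1996-02-13.
March 1996 — 2nd Tuesday is 1996-03-12.
April 1996 — 2nd Tuesday is 1996-04-09.

1996-04-09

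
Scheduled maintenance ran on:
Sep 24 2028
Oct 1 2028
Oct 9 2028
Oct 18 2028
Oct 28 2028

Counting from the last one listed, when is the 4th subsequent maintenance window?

Dec 17 2028

Intervals are 7, 8, 9, 10 days — an arithmetic progression with common difference 1.
Next gap: 11 days. Oct 28 2028 + 11 days = Nov 8 2028.
Next gap: 12 days. Nov 8 2028 + 12 days = Nov 20 2028.
Next gap: 13 days. Nov 20 2028 + 13 days = Dec 3 2028.
Next gap: 14 days. Dec 3 2028 + 14 days = Dec 17 2028.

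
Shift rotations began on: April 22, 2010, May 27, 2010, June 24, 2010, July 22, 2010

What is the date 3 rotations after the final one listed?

October 28, 2010

Gaps: 35, 28, 28 days — a mix of 28 and 35. Every date is a Thursday.
Each is the 4th Thursday of its month.
August 2010 — 4th Thursday is August 26, 2010.
September 2010 — 4th Thursday is September 23, 2010.
4th Thursday of October 2010: October 28, 2010.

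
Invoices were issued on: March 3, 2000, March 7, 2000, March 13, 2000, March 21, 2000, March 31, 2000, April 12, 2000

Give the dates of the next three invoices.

The spacing grows by 2 each time: 4, 6, 8, 10, 12 days.
Next gap: 14 days. April 12, 2000 + 14 days = April 26, 2000.
Next gap: 16 days. April 26, 2000 + 16 days = May 12, 2000.
Next gap: 18 days. May 12, 2000 + 18 days = May 30, 2000.

April 26, 2000; May 12, 2000; May 30, 2000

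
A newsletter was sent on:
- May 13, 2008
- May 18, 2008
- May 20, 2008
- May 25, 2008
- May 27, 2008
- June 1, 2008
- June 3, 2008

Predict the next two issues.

Every event lands on a Tuesday or Sunday (gaps cycle 5, 2, 5, 2, 5, 2).
So the schedule is: every Tuesday and Sunday.
The following Sunday is June 8, 2008.
The following Tuesday is June 10, 2008.

June 8, 2008; June 10, 2008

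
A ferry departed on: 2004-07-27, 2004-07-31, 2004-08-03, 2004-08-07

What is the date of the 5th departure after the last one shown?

The gap pattern 4, 3, 4 repeats every 2 events.
These are the Tuesdays and Saturdays of each week.
Next Tuesday: 2004-08-10.
Next Saturday: 2004-08-14.
Next Tuesday: 2004-08-17.
The following Saturday is 2004-08-21.
The following Tuesday is 2004-08-24.

2004-08-24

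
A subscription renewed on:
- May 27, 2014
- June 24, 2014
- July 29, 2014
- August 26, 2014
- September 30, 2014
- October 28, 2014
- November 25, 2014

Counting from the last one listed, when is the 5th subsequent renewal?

April 28, 2015

Every date is a Tuesday; gaps 28, 35, 28, 35, 28, 28 days.
Each is the last Tuesday of its month (at least one falls on the 29th or later, ruling out '4th Tuesday').
December 2014 ends with Tuesday December 30, 2014.
Last Tuesday of January 2015: January 27, 2015.
Last Tuesday of February 2015: February 24, 2015.
March 2015 ends with Tuesday March 31, 2015.
Last Tuesday of April 2015: April 28, 2015.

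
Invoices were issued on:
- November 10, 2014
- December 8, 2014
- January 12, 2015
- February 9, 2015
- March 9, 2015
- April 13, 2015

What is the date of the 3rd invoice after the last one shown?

All dates are Mondays, 28, 35, 28, 28, 35 days apart.
Specifically, the 2nd Monday of each month.
May 2015 — 2nd Monday is May 11, 2015.
June 2015 — 2nd Monday is June 8, 2015.
2nd Monday of July 2015: July 13, 2015.

July 13, 2015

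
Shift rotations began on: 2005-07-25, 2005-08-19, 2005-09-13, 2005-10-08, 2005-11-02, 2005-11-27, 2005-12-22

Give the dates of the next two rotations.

Gaps between consecutive events: 25, 25, 25, 25, 25, 25 days — a constant 25-day interval.
2005-12-22 + 25 days = 2006-01-16.
2006-01-16 + 25 days = 2006-02-10.

2006-01-16, 2006-02-10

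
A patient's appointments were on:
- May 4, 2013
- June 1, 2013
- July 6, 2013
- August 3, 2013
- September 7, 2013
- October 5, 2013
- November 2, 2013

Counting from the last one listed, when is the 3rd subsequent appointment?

February 1, 2014

Gaps: 28, 35, 28, 35, 28, 28 days — a mix of 28 and 35. Every date is a Saturday.
Each is the 1st Saturday of its month.
1st Saturday of December 2013: December 7, 2013.
January 2014 — 1st Saturday is January 4, 2014.
February 2014 — 1st Saturday is February 1, 2014.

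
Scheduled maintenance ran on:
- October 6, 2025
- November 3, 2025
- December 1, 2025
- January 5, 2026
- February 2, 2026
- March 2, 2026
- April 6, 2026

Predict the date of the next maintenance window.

May 4, 2026

These are Mondays at 28- or 35-day spacing (28, 28, 35, 28, 28, 35).
The pattern: 1st Monday of the month.
May 2026 — 1st Monday is May 4, 2026.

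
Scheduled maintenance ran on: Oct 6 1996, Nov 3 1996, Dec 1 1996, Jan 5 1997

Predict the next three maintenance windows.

Gaps: 28, 28, 35 days — a mix of 28 and 35. Every date is a Sunday.
Each is the 1st Sunday of its month.
February 1997 — 1st Sunday is Feb 2 1997.
1st Sunday of March 1997: Mar 2 1997.
April 1997 — 1st Sunday is Apr 6 1997.

Feb 2 1997, Mar 2 1997, Apr 6 1997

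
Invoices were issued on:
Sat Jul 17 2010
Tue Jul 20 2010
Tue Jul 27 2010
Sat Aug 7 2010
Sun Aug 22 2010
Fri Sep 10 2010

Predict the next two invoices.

Gaps: 3, 7, 11, 15, 19 days — each gap is 4 larger than the previous one.
Next gap: 23 days. Fri Sep 10 2010 + 23 days = Sun Oct 3 2010.
Next gap: 27 days. Sun Oct 3 2010 + 27 days = Sat Oct 30 2010.

Sun Oct 3 2010, Sat Oct 30 2010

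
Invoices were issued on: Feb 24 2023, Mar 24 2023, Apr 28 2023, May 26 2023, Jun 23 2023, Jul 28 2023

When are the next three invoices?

Aug 25 2023, Sep 22 2023, Oct 27 2023

Gaps: 28, 35, 28, 28, 35 days — a mix of 28 and 35. Every date is a Friday.
Each is the 4th Friday of its month.
August 2023 — 4th Friday is Aug 25 2023.
4th Friday of September 2023: Sep 22 2023.
4th Friday of October 2023: Oct 27 2023.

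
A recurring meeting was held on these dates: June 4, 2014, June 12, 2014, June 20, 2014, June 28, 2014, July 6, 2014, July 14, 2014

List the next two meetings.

July 22, 2014; July 30, 2014

Gaps between consecutive events: 8, 8, 8, 8, 8 days — a constant 8-day interval.
July 14, 2014 + 8 days = July 22, 2014.
July 22, 2014 + 8 days = July 30, 2014.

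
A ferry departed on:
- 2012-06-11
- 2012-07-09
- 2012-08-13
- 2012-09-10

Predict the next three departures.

2012-10-08, 2012-11-12, 2012-12-10

These are Mondays at 28- or 35-day spacing (28, 35, 28).
The pattern: 2nd Monday of the month.
2nd Monday of October 2012: 2012-10-08.
November 2012 — 2nd Monday is 2012-11-12.
December 2012 — 2nd Monday is 2012-12-10.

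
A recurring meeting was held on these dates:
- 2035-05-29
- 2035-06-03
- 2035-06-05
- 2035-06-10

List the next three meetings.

2035-06-12, 2035-06-17, 2035-06-19

The gap pattern 5, 2, 5 repeats every 2 events.
These are the Tuesdays and Sundays of each week.
The following Tuesday is 2035-06-12.
The following Sunday is 2035-06-17.
Next Tuesday: 2035-06-19.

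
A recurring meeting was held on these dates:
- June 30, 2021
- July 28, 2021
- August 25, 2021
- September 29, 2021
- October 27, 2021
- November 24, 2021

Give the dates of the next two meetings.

All Wednesdays; the gaps (28, 28, 35, 28, 28) vary with month length.
This is the last Wednesday of each month.
December 2021 ends with Wednesday December 29, 2021.
January 2022 ends with Wednesday January 26, 2022.

December 29, 2021; January 26, 2022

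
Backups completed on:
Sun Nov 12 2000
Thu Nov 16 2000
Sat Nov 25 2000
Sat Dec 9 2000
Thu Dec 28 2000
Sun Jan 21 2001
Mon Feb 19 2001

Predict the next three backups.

Sun Mar 25 2001, Thu May 3 2001, Sat Jun 16 2001

The spacing grows by 5 each time: 4, 9, 14, 19, 24, 29 days.
Next gap: 34 days. Mon Feb 19 2001 + 34 days = Sun Mar 25 2001.
Next gap: 39 days. Sun Mar 25 2001 + 39 days = Thu May 3 2001.
Next gap: 44 days. Thu May 3 2001 + 44 days = Sat Jun 16 2001.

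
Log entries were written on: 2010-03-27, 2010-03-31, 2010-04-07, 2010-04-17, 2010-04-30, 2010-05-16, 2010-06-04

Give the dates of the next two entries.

2010-06-26, 2010-07-21

Intervals are 4, 7, 10, 13, 16, 19 days — an arithmetic progression with common difference 3.
Next gap: 22 days. 2010-06-04 + 22 days = 2010-06-26.
Next gap: 25 days. 2010-06-26 + 25 days = 2010-07-21.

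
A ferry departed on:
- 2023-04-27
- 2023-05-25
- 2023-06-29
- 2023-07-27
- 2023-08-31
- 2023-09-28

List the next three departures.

2023-10-26, 2023-11-30, 2023-12-28

Every date is a Thursday; gaps 28, 35, 28, 35, 28 days.
Each is the last Thursday of its month (at least one falls on the 29th or later, ruling out '4th Thursday').
Last Thursday of October 2023: 2023-10-26.
November 2023 ends with Thursday 2023-11-30.
Last Thursday of December 2023: 2023-12-28.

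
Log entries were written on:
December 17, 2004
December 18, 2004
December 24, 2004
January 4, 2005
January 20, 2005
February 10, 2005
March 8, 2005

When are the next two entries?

April 8, 2005; May 14, 2005

The spacing grows by 5 each time: 1, 6, 11, 16, 21, 26 days.
Next gap: 31 days. March 8, 2005 + 31 days = April 8, 2005.
Next gap: 36 days. April 8, 2005 + 36 days = May 14, 2005.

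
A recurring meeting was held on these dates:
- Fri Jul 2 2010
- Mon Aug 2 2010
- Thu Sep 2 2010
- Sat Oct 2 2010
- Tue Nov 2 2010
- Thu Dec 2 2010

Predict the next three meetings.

Gaps: 31, 31, 30, 31, 30 days — not constant. Every event is on the 2nd of the month.
Pattern: the 2nd of each month.
January 2011: Sun Jan 2 2011.
Next: February 2011 → Wed Feb 2 2011.
March 2011: Wed Mar 2 2011.

Sun Jan 2 2011, Wed Feb 2 2011, Wed Mar 2 2011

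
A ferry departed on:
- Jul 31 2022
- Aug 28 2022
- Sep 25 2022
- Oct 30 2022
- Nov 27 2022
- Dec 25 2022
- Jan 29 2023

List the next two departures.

Feb 26 2023, Mar 26 2023

Every date is a Sunday; gaps 28, 28, 35, 28, 28, 35 days.
Each is the last Sunday of its month (at least one falls on the 29th or later, ruling out '4th Sunday').
February 2023 ends with Sunday Feb 26 2023.
Last Sunday of March 2023: Mar 26 2023.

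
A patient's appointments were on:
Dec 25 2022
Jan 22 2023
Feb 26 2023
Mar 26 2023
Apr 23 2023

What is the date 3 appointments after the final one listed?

These are Sundays at 28- or 35-day spacing (28, 35, 28, 28).
The pattern: 4th Sunday of the month.
May 2023 — 4th Sunday is May 28 2023.
June 2023 — 4th Sunday is Jun 25 2023.
July 2023 — 4th Sunday is Jul 23 2023.

Jul 23 2023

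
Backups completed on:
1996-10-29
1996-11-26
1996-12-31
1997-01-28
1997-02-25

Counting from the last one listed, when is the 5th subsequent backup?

All Tuesdays; the gaps (28, 35, 28, 28) vary with month length.
This is the last Tuesday of each month.
March 1997 ends with Tuesday 1997-03-25.
Last Tuesday of April 1997: 1997-04-29.
Last Tuesday of May 1997: 1997-05-27.
June 1997 ends with Tuesday 1997-06-24.
Last Tuesday of July 1997: 1997-07-29.

1997-07-29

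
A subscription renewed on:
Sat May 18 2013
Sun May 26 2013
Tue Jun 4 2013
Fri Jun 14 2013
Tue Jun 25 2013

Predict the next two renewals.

Sun Jul 7 2013, Sat Jul 20 2013

Intervals are 8, 9, 10, 11 days — an arithmetic progression with common difference 1.
Next gap: 12 days. Tue Jun 25 2013 + 12 days = Sun Jul 7 2013.
Next gap: 13 days. Sun Jul 7 2013 + 13 days = Sat Jul 20 2013.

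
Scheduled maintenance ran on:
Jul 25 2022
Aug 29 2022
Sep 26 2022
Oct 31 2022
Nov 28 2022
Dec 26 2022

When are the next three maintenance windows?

Every date is a Monday; gaps 35, 28, 35, 28, 28 days.
Each is the last Monday of its month (at least one falls on the 29th or later, ruling out '4th Monday').
Last Monday of January 2023: Jan 30 2023.
Last Monday of February 2023: Feb 27 2023.
Last Monday of March 2023: Mar 27 2023.

Jan 30 2023, Feb 27 2023, Mar 27 2023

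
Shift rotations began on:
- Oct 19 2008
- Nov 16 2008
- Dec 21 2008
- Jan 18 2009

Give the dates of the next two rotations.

Feb 15 2009, Mar 15 2009

Gaps: 28, 35, 28 days — a mix of 28 and 35. Every date is a Sunday.
Each is the 3rd Sunday of its month.
February 2009 — 3rd Sunday is Feb 15 2009.
3rd Sunday of March 2009: Mar 15 2009.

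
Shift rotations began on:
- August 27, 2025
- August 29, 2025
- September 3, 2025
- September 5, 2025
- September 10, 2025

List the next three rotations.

The gap pattern 2, 5, 2, 5 repeats every 2 events.
These are the Wednesdays and Fridays of each week.
The following Friday is September 12, 2025.
The following Wednesday is September 17, 2025.
The following Friday is September 19, 2025.

September 12, 2025; September 17, 2025; September 19, 2025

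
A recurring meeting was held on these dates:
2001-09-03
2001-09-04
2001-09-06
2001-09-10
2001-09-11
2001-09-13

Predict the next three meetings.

Gaps: 1, 2, 4, 1, 2 days — not constant, but cyclic with period 3.
The events fall on every Monday, Tuesday and Thursday.
Next Monday: 2001-09-17.
The following Tuesday is 2001-09-18.
The following Thursday is 2001-09-20.

2001-09-17, 2001-09-18, 2001-09-20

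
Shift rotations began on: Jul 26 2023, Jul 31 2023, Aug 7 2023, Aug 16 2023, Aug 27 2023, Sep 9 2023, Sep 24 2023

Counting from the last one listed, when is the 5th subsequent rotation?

Jan 7 2024

The spacing grows by 2 each time: 5, 7, 9, 11, 13, 15 days.
Next gap: 17 days. Sep 24 2023 + 17 days = Oct 11 2023.
Next gap: 19 days. Oct 11 2023 + 19 days = Oct 30 2023.
Next gap: 21 days. Oct 30 2023 + 21 days = Nov 20 2023.
Next gap: 23 days. Nov 20 2023 + 23 days = Dec 13 2023.
Next gap: 25 days. Dec 13 2023 + 25 days = Jan 7 2024.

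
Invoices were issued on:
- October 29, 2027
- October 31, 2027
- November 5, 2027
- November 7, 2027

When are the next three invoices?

Every event lands on a Friday or Sunday (gaps cycle 2, 5, 2).
So the schedule is: every Friday and Sunday.
The following Friday is November 12, 2027.
The following Sunday is November 14, 2027.
The following Friday is November 19, 2027.

November 12, 2027; November 14, 2027; November 19, 2027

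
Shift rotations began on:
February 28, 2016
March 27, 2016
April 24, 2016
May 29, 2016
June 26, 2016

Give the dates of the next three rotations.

These are Sundays with 28, 28, 35, 28-day gaps.
Each is the final Sunday of its month — May 29, 2016 is past the 28th, so '4th Sunday' doesn't fit.
July 2016 ends with Sunday July 31, 2016.
August 2016 ends with Sunday August 28, 2016.
Last Sunday of September 2016: September 25, 2016.

July 31, 2016; August 28, 2016; September 25, 2016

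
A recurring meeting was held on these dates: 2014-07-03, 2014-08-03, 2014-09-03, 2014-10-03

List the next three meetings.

Gaps: 31, 31, 30 days — not constant. Every event is on the 3rd of the month.
Pattern: the 3rd of each month.
Next: November 2014 → 2014-11-03.
December 2014: 2014-12-03.
January 2015: 2015-01-03.

2014-11-03, 2014-12-03, 2015-01-03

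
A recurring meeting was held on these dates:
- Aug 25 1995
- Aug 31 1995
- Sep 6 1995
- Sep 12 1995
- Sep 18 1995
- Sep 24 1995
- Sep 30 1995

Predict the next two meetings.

Oct 6 1995, Oct 12 1995

Every event comes 6 days after the last (6, 6, 6, 6, 6, 6).
Sep 30 1995 + 6 days = Oct 6 1995.
Oct 6 1995 + 6 days = Oct 12 1995.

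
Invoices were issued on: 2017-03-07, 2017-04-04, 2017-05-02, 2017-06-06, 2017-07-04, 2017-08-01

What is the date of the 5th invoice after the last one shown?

2018-01-02

These are Tuesdays at 28- or 35-day spacing (28, 28, 35, 28, 28).
The pattern: 1st Tuesday of the month.
September 2017 — 1st Tuesday is 2017-09-05.
October 2017 — 1st Tuesday is 2017-10-03.
1st Tuesday of November 2017: 2017-11-07.
December 2017 — 1st Tuesday is 2017-12-05.
January 2018 — 1st Tuesday is 2018-01-02.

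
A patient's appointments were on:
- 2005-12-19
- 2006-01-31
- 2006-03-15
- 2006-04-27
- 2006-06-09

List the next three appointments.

2006-07-22, 2006-09-03, 2006-10-16

The spacing is 43, 43, 43, 43 days — always 43 days.
2006-06-09 + 43 days = 2006-07-22.
2006-07-22 + 43 days = 2006-09-03.
2006-09-03 + 43 days = 2006-10-16.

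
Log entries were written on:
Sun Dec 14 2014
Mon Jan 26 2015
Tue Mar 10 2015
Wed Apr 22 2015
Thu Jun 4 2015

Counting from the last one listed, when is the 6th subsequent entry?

Gaps between consecutive events: 43, 43, 43, 43 days — a constant 43-day interval.
Thu Jun 4 2015 + 43 days = Fri Jul 17 2015.
Fri Jul 17 2015 + 43 days = Sat Aug 29 2015.
Sat Aug 29 2015 + 43 days = Sun Oct 11 2015.
Sun Oct 11 2015 + 43 days = Mon Nov 23 2015.
Mon Nov 23 2015 + 43 days = Tue Jan 5 2016.
Tue Jan 5 2016 + 43 days = Wed Feb 17 2016.

Wed Feb 17 2016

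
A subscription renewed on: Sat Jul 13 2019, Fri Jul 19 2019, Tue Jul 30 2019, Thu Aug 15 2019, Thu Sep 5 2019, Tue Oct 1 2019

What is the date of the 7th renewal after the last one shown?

Tue Aug 18 2020

Gaps: 6, 11, 16, 21, 26 days — each gap is 5 larger than the previous one.
Next gap: 31 days. Tue Oct 1 2019 + 31 days = Fri Nov 1 2019.
Next gap: 36 days. Fri Nov 1 2019 + 36 days = Sat Dec 7 2019.
Next gap: 41 days. Sat Dec 7 2019 + 41 days = Fri Jan 17 2020.
Next gap: 46 days. Fri Jan 17 2020 + 46 days = Tue Mar 3 2020.
Next gap: 51 days. Tue Mar 3 2020 + 51 days = Thu Apr 23 2020.
Next gap: 56 days. Thu Apr 23 2020 + 56 days = Thu Jun 18 2020.
Next gap: 61 days. Thu Jun 18 2020 + 61 days = Tue Aug 18 2020.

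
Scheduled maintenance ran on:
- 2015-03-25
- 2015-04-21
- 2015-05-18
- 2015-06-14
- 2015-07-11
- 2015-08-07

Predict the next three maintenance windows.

2015-09-03, 2015-09-30, 2015-10-27

Every event comes 27 days after the last (27, 27, 27, 27, 27).
2015-08-07 + 27 days = 2015-09-03.
2015-09-03 + 27 days = 2015-09-30.
2015-09-30 + 27 days = 2015-10-27.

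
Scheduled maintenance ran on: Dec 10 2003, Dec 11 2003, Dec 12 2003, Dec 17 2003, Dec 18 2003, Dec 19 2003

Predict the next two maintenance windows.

Every event lands on a Wednesday or Thursday or Friday (gaps cycle 1, 1, 5, 1, 1).
So the schedule is: every Wednesday, Thursday and Friday.
Next Wednesday: Dec 24 2003.
Next Thursday: Dec 25 2003.

Dec 24 2003, Dec 25 2003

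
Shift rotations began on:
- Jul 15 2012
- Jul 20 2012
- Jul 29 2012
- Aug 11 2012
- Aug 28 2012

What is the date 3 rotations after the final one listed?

Nov 11 2012

The spacing grows by 4 each time: 5, 9, 13, 17 days.
Next gap: 21 days. Aug 28 2012 + 21 days = Sep 18 2012.
Next gap: 25 days. Sep 18 2012 + 25 days = Oct 13 2012.
Next gap: 29 days. Oct 13 2012 + 29 days = Nov 11 2012.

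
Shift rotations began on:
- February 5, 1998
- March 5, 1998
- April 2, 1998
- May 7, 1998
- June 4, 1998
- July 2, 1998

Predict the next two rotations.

August 6, 1998; September 3, 1998

These are Thursdays at 28- or 35-day spacing (28, 28, 35, 28, 28).
The pattern: 1st Thursday of the month.
August 1998 — 1st Thursday is August 6, 1998.
September 1998 — 1st Thursday is September 3, 1998.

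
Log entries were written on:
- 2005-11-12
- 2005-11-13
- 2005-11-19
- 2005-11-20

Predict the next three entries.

2005-11-26, 2005-11-27, 2005-12-03

The gap pattern 1, 6, 1 repeats every 2 events.
These are the Saturdays and Sundays of each week.
The following Saturday is 2005-11-26.
The following Sunday is 2005-11-27.
The following Saturday is 2005-12-03.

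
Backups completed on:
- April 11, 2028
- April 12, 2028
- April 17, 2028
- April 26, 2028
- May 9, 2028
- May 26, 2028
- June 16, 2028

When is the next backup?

July 11, 2028

The spacing grows by 4 each time: 1, 5, 9, 13, 17, 21 days.
Next gap: 25 days. June 16, 2028 + 25 days = July 11, 2028.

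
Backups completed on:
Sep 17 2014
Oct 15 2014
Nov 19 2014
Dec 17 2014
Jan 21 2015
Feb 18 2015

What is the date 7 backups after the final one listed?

Gaps: 28, 35, 28, 35, 28 days — a mix of 28 and 35. Every date is a Wednesday.
Each is the 3rd Wednesday of its month.
March 2015 — 3rd Wednesday is Mar 18 2015.
3rd Wednesday of April 2015: Apr 15 2015.
3rd Wednesday of May 2015: May 20 2015.
June 2015 — 3rd Wednesday is Jun 17 2015.
July 2015 — 3rd Wednesday is Jul 15 2015.
August 2015 — 3rd Wednesday is Aug 19 2015.
September 2015 — 3rd Wednesday is Sep 16 2015.

Sep 16 2015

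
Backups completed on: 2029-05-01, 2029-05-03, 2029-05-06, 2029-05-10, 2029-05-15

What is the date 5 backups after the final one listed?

Gaps: 2, 3, 4, 5 days — each gap is 1 larger than the previous one.
Next gap: 6 days. 2029-05-15 + 6 days = 2029-05-21.
Next gap: 7 days. 2029-05-21 + 7 days = 2029-05-28.
Next gap: 8 days. 2029-05-28 + 8 days = 2029-06-05.
Next gap: 9 days. 2029-06-05 + 9 days = 2029-06-14.
Next gap: 10 days. 2029-06-14 + 10 days = 2029-06-24.

2029-06-24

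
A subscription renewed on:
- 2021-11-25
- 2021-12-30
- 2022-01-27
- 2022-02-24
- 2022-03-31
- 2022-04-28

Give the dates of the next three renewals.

These are Thursdays with 35, 28, 28, 35, 28-day gaps.
Each is the final Thursday of its month — 2021-12-30 is past the 28th, so '4th Thursday' doesn't fit.
May 2022 ends with Thursday 2022-05-26.
June 2022 ends with Thursday 2022-06-30.
July 2022 ends with Thursday 2022-07-28.

2022-05-26, 2022-06-30, 2022-07-28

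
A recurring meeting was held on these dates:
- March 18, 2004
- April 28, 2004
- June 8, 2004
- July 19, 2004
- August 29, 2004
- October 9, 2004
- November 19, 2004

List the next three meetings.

Every event comes 41 days after the last (41, 41, 41, 41, 41, 41).
November 19, 2004 + 41 days = December 30, 2004.
December 30, 2004 + 41 days = February 9, 2005.
February 9, 2005 + 41 days = March 22, 2005.

December 30, 2004; February 9, 2005; March 22, 2005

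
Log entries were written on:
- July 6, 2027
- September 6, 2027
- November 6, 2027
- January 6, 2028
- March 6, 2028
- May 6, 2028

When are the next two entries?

The day-of-month is always 6 (62, 61, 61, 60, 61 days between events).
So this recurs on the 6th of every 2 months.
Next: July 2028 → July 6, 2028.
Next: September 2028 → September 6, 2028.

July 6, 2028; September 6, 2028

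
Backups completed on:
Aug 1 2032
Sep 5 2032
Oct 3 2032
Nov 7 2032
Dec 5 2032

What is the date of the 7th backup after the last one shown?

These are Sundays at 28- or 35-day spacing (35, 28, 35, 28).
The pattern: 1st Sunday of the month.
January 2033 — 1st Sunday is Jan 2 2033.
1st Sunday of February 2033: Feb 6 2033.
1st Sunday of March 2033: Mar 6 2033.
April 2033 — 1st Sunday is Apr 3 2033.
1st Sunday of May 2033: May 1 2033.
June 2033 — 1st Sunday is Jun 5 2033.
1st Sunday of July 2033: Jul 3 2033.

Jul 3 2033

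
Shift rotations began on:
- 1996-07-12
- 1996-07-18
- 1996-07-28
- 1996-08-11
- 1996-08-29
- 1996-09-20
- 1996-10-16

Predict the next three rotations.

1996-11-15, 1996-12-19, 1997-01-26

Gaps: 6, 10, 14, 18, 22, 26 days — each gap is 4 larger than the previous one.
Next gap: 30 days. 1996-10-16 + 30 days = 1996-11-15.
Next gap: 34 days. 1996-11-15 + 34 days = 1996-12-19.
Next gap: 38 days. 1996-12-19 + 38 days = 1997-01-26.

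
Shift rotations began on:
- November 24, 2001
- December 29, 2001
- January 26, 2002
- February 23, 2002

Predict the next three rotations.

All Saturdays; the gaps (35, 28, 28) vary with month length.
This is the last Saturday of each month.
Last Saturday of March 2002: March 30, 2002.
Last Saturday of April 2002: April 27, 2002.
Last Saturday of May 2002: May 25, 2002.

March 30, 2002; April 27, 2002; May 25, 2002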